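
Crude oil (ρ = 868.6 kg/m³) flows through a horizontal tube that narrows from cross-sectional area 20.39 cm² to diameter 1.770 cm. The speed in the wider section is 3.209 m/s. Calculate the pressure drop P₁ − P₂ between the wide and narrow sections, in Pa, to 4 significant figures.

By continuity, v₂ = v₁·A₁/A₂ = 3.209·(20.39/2.461) = 26.59 m/s.
The pipe is horizontal, so Bernoulli reduces to P₁ + ½ρv₁² = P₂ + ½ρv₂².
P₁ − P₂ = ½·868.6·(26.59² − 3.209²) = ½·868.6·696.8 = 302600 Pa.

ΔP ≈ 302600 Pa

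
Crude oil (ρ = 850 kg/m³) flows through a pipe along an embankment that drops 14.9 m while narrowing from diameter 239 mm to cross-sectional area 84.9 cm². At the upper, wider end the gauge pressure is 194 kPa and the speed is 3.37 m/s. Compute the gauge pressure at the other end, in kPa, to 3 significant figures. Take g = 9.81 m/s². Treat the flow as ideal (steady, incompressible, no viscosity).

P₂ ≈ 188 kPa

The volume flow rate is constant, so v₂ = (A₁/A₂)v₁ = (449/84.9)·3.37 = 17.8 m/s.
Energy conservation along the streamline gives P₂ = P₁ − ½ρ(v₂² − v₁²) − ρg(h₂ − h₁).
P₂ = 194000 + ½·850·(3.37² − 17.8²) − 850·9.81·(−14.9) = 194000 + (-130000) − (-124000) = 188000 Pa.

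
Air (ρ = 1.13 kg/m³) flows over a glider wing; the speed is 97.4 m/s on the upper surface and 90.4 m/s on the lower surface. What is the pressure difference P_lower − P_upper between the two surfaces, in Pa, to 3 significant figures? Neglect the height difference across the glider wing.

743 Pa

With negligible Δh, P + ½ρv² is constant, so P_low − P_up = ½ρ(v_up² − v_low²).
ΔP = ½·1.13·(97.4² − 90.4²) = 743 Pa.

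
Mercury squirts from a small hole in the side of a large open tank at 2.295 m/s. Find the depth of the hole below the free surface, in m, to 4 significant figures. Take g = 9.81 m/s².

0.2685 m

Torricelli: v = √(2gh), so h = v²/(2g).
h = 2.295²/(2·9.81) = 5.267/19.62 = 0.2685 m.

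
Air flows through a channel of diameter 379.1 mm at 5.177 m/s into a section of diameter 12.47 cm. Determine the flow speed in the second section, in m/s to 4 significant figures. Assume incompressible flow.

Mass conservation (A₁v₁ = A₂v₂) gives v₂ = 5.177 × 1129/122.1 = 47.85 m/s.

v₂ = 47.85 m/s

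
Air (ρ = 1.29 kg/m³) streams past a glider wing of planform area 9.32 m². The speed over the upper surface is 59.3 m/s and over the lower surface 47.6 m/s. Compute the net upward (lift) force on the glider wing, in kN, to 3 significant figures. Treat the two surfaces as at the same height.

F ≈ 7.52 kN

The faster flow above has the lower pressure; Bernoulli (same height) gives ΔP = ½ρ(v_up² − v_low²).
ΔP = ½·1.29·(59.3² − 47.6²) = 807 Pa.
Lift = ΔP · A = 807 × 9.32 = 7520 N.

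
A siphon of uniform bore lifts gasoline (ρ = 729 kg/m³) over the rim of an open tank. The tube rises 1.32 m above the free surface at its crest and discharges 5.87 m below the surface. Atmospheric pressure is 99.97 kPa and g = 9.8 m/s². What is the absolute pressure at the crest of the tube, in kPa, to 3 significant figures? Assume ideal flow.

Bernoulli surface→outlet gives ½v² = g·h_out, so v = √(2·9.8·5.87) = 10.7 m/s.
Continuity keeps v the same throughout the tube; from surface to crest, P_atm + 0 = P_top + ½ρv² + ρg·h_top.
P_top = 99970 − ½·729·10.7² − 729·9.8·1.32 = 48600 Pa.

48.6 kPa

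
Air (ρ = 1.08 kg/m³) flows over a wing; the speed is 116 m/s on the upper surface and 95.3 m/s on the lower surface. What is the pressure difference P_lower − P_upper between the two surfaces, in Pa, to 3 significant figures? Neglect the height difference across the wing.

Bernoulli (same height): P_lower − P_upper = ½ρ(v_upper² − v_lower²).
ΔP = ½·1.08·(116² − 95.3²) = 2360 Pa.

ΔP ≈ 2360 Pa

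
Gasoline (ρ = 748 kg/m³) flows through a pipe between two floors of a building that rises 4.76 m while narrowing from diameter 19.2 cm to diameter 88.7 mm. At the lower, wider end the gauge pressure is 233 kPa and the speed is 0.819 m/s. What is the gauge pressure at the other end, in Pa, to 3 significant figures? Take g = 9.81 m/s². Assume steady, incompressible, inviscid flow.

Continuity gives A₁v₁ = A₂v₂, so v₂ = (290 cm²)/(61.8 cm²) × 0.819 m/s = 3.84 m/s.
Energy conservation along the streamline gives P₂ = P₁ − ½ρ(v₂² − v₁²) − ρg(h₂ − h₁).
P₂ = 233000 + ½·748·(0.819² − 3.84²) − 748·9.81·(+4.76) = 233000 + (-5260) − (34900) = 193000 Pa.

P₂ ≈ 193000 Pa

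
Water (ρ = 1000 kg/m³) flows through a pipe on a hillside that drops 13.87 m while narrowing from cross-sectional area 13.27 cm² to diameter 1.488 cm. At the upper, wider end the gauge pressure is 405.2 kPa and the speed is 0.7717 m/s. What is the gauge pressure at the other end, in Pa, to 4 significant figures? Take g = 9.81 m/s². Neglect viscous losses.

By continuity, v₂ = v₁·A₁/A₂ = 0.7717·(13.27/1.739) = 5.889 m/s.
Energy conservation along the streamline gives P₂ = P₁ − ½ρ(v₂² − v₁²) − ρg(h₂ − h₁).
P₂ = 405200 + ½·1000·(0.7717² − 5.889²) − 1000·9.81·(−13.87) = 405200 + (-17040) − (-136100) = 524200 Pa.

P₂ = 524200 Pa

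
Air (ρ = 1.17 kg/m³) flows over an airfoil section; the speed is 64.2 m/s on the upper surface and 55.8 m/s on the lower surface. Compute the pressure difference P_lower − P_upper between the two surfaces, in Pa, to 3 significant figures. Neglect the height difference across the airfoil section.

590 Pa

Bernoulli (same height): P_lower − P_upper = ½ρ(v_upper² − v_lower²).
ΔP = ½·1.17·(64.2² − 55.8²) = 590 Pa.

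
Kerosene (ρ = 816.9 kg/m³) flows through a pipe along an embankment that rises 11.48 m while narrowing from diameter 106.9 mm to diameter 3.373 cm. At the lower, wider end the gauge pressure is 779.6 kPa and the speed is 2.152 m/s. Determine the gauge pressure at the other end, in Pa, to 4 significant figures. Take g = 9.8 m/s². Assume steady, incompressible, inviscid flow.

P₂ ≈ 498700 Pa

By continuity, v₂ = v₁·A₁/A₂ = 2.152·(89.75/8.936) = 21.62 m/s.
Bernoulli: P₁ + ½ρv₁² + ρg h₁ = P₂ + ½ρv₂² + ρg h₂, so P₂ = P₁ + ½ρ(v₁² − v₂²) − ρg(h₂ − h₁).
P₂ = 779600 + ½·816.9·(2.152² − 21.62²) − 816.9·9.8·(+11.48) = 779600 + (-188900) − (91900) = 498700 Pa.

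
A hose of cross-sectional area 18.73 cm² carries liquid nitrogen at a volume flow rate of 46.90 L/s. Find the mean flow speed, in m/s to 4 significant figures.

v = 25.04 m/s

Q = 46.90 L/s = 0.04690 m³/s.
v = Q/A = 0.04690 / 0.001873 = 25.04 m/s.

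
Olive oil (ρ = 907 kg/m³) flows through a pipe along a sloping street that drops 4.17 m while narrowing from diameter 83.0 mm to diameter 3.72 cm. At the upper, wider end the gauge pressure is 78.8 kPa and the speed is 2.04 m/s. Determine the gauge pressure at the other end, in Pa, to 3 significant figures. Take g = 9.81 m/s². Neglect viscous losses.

P₂ ≈ 71000 Pa

The volume flow rate is constant, so v₂ = (A₁/A₂)v₁ = (54.1/10.9)·2.04 = 10.2 m/s.
Applying Bernoulli between the two ends and solving for P₂: P₂ = P₁ + ½ρ(v₁² − v₂²) − ρgΔh.
P₂ = 78800 + ½·907·(2.04² − 10.2²) − 907·9.81·(−4.17) = 78800 + (-44900) − (-37100) = 71000 Pa.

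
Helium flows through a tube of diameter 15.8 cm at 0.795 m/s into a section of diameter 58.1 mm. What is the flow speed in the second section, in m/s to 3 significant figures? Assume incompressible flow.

By continuity, v₂ = v₁·A₁/A₂ = 0.795·(196/26.5) = 5.88 m/s.

v₂ ≈ 5.88 m/s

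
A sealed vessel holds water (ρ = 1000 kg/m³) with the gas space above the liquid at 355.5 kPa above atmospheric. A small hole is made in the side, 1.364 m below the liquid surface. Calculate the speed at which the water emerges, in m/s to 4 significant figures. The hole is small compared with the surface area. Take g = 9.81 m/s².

Take point 1 at the surface (v₁ ≈ 0) and point 2 at the hole (at atmospheric pressure). Bernoulli: P₁ + ρg h = P_atm + ½ρv₂².
With P₁ − P_atm = 355500 Pa, v₂ = √(2gh + 2ΔP/ρ) = √(2·9.81·1.364 + 2·355500/1000) = 27.16 m/s.

v ≈ 27.16 m/s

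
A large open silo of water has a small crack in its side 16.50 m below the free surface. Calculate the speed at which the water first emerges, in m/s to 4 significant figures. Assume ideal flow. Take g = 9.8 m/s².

Bernoulli from surface to hole (P equal, v_surface ≈ 0): v = √(2gh) = √(2×9.8×16.50) = 17.98 m/s.

v ≈ 17.98 m/s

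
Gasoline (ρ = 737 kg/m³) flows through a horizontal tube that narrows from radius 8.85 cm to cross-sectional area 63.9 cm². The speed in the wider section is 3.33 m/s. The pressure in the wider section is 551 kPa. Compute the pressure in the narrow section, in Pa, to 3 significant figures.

Mass conservation (A₁v₁ = A₂v₂) gives v₂ = 3.33 × 246/63.9 = 12.8 m/s.
Bernoulli (h₁ = h₂): P₁ − P₂ = ½ρ(v₂² − v₁²).
P₂ = P₁ − ½ρ(v₂² − v₁²) = 551000 − ½·737·(12.8² − 3.33²) = 551000 − 56500 = 494000 Pa.

P₂ ≈ 494000 Pa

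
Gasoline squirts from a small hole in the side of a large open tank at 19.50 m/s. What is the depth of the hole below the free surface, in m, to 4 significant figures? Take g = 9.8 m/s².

Torricelli: v = √(2gh), so h = v²/(2g).
h = 19.50²/(2·9.8) = 380.2/19.60 = 19.40 m.

19.40 m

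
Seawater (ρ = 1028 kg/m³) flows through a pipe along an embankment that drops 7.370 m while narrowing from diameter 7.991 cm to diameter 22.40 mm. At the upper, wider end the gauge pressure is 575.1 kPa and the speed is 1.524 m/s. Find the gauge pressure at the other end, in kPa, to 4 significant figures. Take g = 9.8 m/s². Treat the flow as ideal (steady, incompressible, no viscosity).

Continuity gives A₁v₁ = A₂v₂, so v₂ = (50.15 cm²)/(3.941 cm²) × 1.524 m/s = 19.40 m/s.
Applying Bernoulli between the two ends and solving for P₂: P₂ = P₁ + ½ρ(v₁² − v₂²) − ρgΔh.
P₂ = 575100 + ½·1028·(1.524² − 19.40²) − 1028·9.8·(−7.370) = 575100 + (-192200) − (-74250) = 457200 Pa.

P₂ = 457.2 kPa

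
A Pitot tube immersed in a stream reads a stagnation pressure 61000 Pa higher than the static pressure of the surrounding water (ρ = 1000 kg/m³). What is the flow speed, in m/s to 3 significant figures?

The dynamic pressure equals the rise in static pressure at the stagnation point: ΔP = ½ρv².
v = √(2ΔP/ρ) = √(2·61000/1000) = 11.0 m/s.

v ≈ 11.0 m/s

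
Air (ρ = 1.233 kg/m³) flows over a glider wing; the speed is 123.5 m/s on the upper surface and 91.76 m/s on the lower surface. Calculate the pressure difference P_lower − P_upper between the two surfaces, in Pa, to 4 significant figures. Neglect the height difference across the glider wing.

ΔP = 4212 Pa

The pressure is lower where the speed is higher: ΔP = ½ρ(v_up² − v_low²).
ΔP = ½·1.233·(123.5² − 91.76²) = 4212 Pa.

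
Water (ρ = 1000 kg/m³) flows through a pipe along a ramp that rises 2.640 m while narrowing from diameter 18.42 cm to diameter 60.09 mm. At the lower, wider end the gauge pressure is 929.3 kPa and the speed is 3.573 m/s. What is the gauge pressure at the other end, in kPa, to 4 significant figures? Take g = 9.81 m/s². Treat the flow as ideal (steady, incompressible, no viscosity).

The volume flow rate is constant, so v₂ = (A₁/A₂)v₁ = (266.5/28.36)·3.573 = 33.57 m/s.
Bernoulli: P₁ + ½ρv₁² + ρg h₁ = P₂ + ½ρv₂² + ρg h₂, so P₂ = P₁ + ½ρ(v₁² − v₂²) − ρg(h₂ − h₁).
P₂ = 929300 + ½·1000·(3.573² − 33.57²) − 1000·9.81·(+2.640) = 929300 + (-557200) − (25900) = 346200 Pa.

P₂ ≈ 346.2 kPa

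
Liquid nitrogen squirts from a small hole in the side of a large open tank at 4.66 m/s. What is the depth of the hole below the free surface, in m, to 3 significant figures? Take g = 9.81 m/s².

h ≈ 1.11 m

Inverting v = √(2gh) gives h = v² / 2g.
h = 4.66²/(2·9.81) = 21.7/19.62 = 1.11 m.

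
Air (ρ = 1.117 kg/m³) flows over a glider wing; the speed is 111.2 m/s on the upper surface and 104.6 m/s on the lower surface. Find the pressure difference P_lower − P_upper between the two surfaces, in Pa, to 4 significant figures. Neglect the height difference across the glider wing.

ΔP = 795.5 Pa

Bernoulli (same height): P_lower − P_upper = ½ρ(v_upper² − v_lower²).
ΔP = ½·1.117·(111.2² − 104.6²) = 795.5 Pa.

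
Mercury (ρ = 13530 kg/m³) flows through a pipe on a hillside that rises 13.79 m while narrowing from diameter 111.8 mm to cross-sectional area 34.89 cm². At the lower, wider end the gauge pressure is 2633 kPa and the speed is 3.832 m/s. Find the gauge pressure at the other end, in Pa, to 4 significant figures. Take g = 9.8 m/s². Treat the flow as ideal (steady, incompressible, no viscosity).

P₂ = 117400 Pa

By continuity, v₂ = v₁·A₁/A₂ = 3.832·(98.17/34.89) = 10.78 m/s.
Bernoulli: P₁ + ½ρv₁² + ρg h₁ = P₂ + ½ρv₂² + ρg h₂, so P₂ = P₁ + ½ρ(v₁² − v₂²) − ρg(h₂ − h₁).
P₂ = 2633000 + ½·13530·(3.832² − 10.78²) − 13530·9.8·(+13.79) = 2633000 + (-687100) − (1828000) = 117400 Pa.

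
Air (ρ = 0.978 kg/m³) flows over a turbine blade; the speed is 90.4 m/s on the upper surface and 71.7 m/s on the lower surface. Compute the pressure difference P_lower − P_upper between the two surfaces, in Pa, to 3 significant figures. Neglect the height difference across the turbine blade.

1480 Pa

The pressure is lower where the speed is higher: ΔP = ½ρ(v_up² − v_low²).
ΔP = ½·0.978·(90.4² − 71.7²) = 1480 Pa.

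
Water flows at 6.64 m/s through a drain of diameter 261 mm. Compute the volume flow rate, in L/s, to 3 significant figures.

Q = A·v = 0.0535 m² × 6.64 m/s = 0.355 m³/s.
Converting: 0.355 m³/s × 1000 = 355 L/s.

Q ≈ 355 L/s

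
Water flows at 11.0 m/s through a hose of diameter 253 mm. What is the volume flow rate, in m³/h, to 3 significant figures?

Q ≈ 1990 m³/h

Q = A·v = 0.0503 m² × 11.0 m/s = 0.553 m³/s.
Converting: 0.553 m³/s × 3600 = 1990 m³/h.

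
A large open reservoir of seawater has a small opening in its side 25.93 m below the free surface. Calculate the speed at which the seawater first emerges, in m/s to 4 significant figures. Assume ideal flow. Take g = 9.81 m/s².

The surface is effectively still and both ends are open, so ½v² = gh and v = √(2·9.81·25.93) = 22.56 m/s.

v ≈ 22.56 m/s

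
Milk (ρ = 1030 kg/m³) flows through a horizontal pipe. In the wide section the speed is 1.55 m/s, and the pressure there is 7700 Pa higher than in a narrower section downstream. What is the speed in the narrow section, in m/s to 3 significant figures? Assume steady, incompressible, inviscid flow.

Along the level pipe P + ½ρv² is conserved, hence v₂² = v₁² + 2(P₁ − P₂)/ρ.
v₂ = √(1.55² + 2·7700/1030) = √(2.40 + 15.0) = 4.17 m/s.

v₂ ≈ 4.17 m/s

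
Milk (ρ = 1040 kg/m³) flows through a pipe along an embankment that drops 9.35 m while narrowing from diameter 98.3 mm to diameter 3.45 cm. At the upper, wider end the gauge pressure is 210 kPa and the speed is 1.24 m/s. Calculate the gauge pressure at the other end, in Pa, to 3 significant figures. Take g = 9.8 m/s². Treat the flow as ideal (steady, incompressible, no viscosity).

P₂ = 253000 Pa

Continuity gives A₁v₁ = A₂v₂, so v₂ = (75.9 cm²)/(9.35 cm²) × 1.24 m/s = 10.1 m/s.
Applying Bernoulli between the two ends and solving for P₂: P₂ = P₁ + ½ρ(v₁² − v₂²) − ρgΔh.
P₂ = 210000 + ½·1040·(1.24² − 10.1²) − 1040·9.8·(−9.35) = 210000 + (-51900) − (-95300) = 253000 Pa.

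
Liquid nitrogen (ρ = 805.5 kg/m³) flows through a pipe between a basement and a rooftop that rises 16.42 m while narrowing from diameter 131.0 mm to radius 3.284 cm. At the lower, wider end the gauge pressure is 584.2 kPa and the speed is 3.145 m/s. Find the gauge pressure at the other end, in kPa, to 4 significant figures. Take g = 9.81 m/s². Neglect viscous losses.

P₂ = 395.4 kPa

Continuity gives A₁v₁ = A₂v₂, so v₂ = (134.8 cm²)/(33.88 cm²) × 3.145 m/s = 12.51 m/s.
Energy conservation along the streamline gives P₂ = P₁ − ½ρ(v₂² − v₁²) − ρg(h₂ − h₁).
P₂ = 584200 + ½·805.5·(3.145² − 12.51²) − 805.5·9.81·(+16.42) = 584200 + (-59060) − (129800) = 395400 Pa.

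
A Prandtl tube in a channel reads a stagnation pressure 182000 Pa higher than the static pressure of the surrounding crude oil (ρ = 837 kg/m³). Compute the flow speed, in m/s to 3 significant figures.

The dynamic pressure equals the rise in static pressure at the stagnation point: ΔP = ½ρv².
v = √(2ΔP/ρ) = √(2·182000/837) = 20.9 m/s.

v = 20.9 m/s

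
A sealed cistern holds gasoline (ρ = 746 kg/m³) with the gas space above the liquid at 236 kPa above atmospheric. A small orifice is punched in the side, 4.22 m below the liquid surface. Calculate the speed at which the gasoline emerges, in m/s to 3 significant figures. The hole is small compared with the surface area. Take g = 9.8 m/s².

v ≈ 26.7 m/s

Take point 1 at the surface (v₁ ≈ 0) and point 2 at the hole (at atmospheric pressure). Bernoulli: P₁ + ρg h = P_atm + ½ρv₂².
With P₁ − P_atm = 236000 Pa, v₂ = √(2gh + 2ΔP/ρ) = √(2·9.8·4.22 + 2·236000/746) = 26.7 m/s.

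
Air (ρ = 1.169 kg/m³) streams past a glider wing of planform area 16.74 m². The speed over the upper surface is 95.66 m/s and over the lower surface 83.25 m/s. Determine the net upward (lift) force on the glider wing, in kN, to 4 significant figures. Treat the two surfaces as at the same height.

With equal heights on the two surfaces, Bernoulli gives P_lower − P_upper = ½ρ(v_upper² − v_lower²).
ΔP = ½·1.169·(95.66² − 83.25²) = 1298 Pa.
Lift = ΔP · A = 1298 × 16.74 = 21720 N.

21.72 kN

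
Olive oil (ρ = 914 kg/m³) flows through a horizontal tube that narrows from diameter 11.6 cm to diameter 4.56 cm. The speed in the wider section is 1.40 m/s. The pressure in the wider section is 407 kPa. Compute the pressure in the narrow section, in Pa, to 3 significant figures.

Continuity gives A₁v₁ = A₂v₂, so v₂ = (106 cm²)/(16.3 cm²) × 1.40 m/s = 9.06 m/s.
Bernoulli (h₁ = h₂): P₁ − P₂ = ½ρ(v₂² − v₁²).
P₂ = P₁ − ½ρ(v₂² − v₁²) = 407000 − ½·914·(9.06² − 1.40²) = 407000 − 36600 = 370000 Pa.

P₂ = 370000 Pa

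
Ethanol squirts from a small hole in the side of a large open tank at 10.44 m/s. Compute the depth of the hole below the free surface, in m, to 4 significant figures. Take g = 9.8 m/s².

Torricelli: v = √(2gh), so h = v²/(2g).
h = 10.44²/(2·9.8) = 109.0/19.60 = 5.561 m.

5.561 m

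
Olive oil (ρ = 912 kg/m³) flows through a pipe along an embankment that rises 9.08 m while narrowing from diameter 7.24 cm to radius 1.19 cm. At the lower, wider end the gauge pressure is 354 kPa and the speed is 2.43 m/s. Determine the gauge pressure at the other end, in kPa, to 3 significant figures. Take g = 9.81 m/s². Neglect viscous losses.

44.9 kPa

Mass conservation (A₁v₁ = A₂v₂) gives v₂ = 2.43 × 41.2/4.45 = 22.5 m/s.
Applying Bernoulli between the two ends and solving for P₂: P₂ = P₁ + ½ρ(v₁² − v₂²) − ρgΔh.
P₂ = 354000 + ½·912·(2.43² − 22.5²) − 912·9.81·(+9.08) = 354000 + (-228000) − (81200) = 44900 Pa.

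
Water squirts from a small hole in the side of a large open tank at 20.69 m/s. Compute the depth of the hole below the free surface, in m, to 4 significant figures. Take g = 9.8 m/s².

Torricelli: v = √(2gh), so h = v²/(2g).
h = 20.69²/(2·9.8) = 428.1/19.60 = 21.84 m.

h = 21.84 m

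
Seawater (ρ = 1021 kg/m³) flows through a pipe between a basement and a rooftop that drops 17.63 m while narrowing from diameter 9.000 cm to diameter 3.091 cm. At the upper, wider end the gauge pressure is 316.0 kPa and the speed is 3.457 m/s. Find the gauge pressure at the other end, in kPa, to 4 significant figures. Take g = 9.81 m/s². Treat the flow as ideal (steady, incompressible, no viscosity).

The volume flow rate is constant, so v₂ = (A₁/A₂)v₁ = (63.62/7.504)·3.457 = 29.31 m/s.
Energy conservation along the streamline gives P₂ = P₁ − ½ρ(v₂² − v₁²) − ρg(h₂ − h₁).
P₂ = 316000 + ½·1021·(3.457² − 29.31²) − 1021·9.81·(−17.63) = 316000 + (-432400) − (-176600) = 60180 Pa.

P₂ ≈ 60.18 kPa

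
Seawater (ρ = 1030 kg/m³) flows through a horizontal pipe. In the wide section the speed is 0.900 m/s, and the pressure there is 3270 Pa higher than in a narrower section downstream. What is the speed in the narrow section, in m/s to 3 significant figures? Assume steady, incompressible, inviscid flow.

v₂ = 2.68 m/s

Horizontal Bernoulli: P₁ + ½ρv₁² = P₂ + ½ρv₂², so v₂² = v₁² + 2(P₁ − P₂)/ρ.
v₂ = √(0.900² + 2·3270/1030) = √(0.810 + 6.35) = 2.68 m/s.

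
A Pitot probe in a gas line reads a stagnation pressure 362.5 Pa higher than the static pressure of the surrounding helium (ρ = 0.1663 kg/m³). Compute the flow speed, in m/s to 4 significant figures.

At the stagnation point the flow is brought to rest, so Bernoulli gives P_stag − P_static = ½ρv².
v = √(2ΔP/ρ) = √(2·362.5/0.1663) = 66.03 m/s.

v ≈ 66.03 m/s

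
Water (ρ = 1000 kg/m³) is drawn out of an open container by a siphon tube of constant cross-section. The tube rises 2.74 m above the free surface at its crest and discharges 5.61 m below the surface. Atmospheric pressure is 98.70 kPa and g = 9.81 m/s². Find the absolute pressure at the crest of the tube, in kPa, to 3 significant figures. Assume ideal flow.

P_top ≈ 16.8 kPa

From the surface to the outlet (both open to atmosphere, surface at rest): v = √(2g·h_out) = √(2·9.81·5.61) = 10.5 m/s.
The bore is uniform, so the speed at the crest is the same v. Bernoulli surface→crest: P_atm = P_top + ½ρv² + ρg·h_top.
P_top = 98700 − ½·1000·10.5² − 1000·9.81·2.74 = 16800 Pa.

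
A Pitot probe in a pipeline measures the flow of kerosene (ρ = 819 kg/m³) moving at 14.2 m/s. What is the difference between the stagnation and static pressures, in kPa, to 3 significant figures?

Bernoulli between the free stream and the stagnation point: ½ρv² = P_stag − P_static.
ΔP = ½·819·14.2² = 82600 Pa.

82.6 kPa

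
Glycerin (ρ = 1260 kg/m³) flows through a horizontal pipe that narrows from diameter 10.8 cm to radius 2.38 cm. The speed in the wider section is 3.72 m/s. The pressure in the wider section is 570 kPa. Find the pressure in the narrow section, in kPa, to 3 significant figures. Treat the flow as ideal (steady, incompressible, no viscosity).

P₂ = 348 kPa

Continuity gives A₁v₁ = A₂v₂, so v₂ = (91.6 cm²)/(17.8 cm²) × 3.72 m/s = 19.2 m/s.
With no height change, Bernoulli's equation is P₁ + ½ρv₁² = P₂ + ½ρv₂².
P₂ = P₁ − ½ρ(v₂² − v₁²) = 570000 − ½·1260·(19.2² − 3.72²) = 570000 − 222000 = 348000 Pa.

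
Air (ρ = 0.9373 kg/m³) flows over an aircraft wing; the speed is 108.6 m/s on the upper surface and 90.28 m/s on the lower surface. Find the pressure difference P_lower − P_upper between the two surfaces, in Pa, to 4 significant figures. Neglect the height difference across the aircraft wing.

The pressure is lower where the speed is higher: ΔP = ½ρ(v_up² − v_low²).
ΔP = ½·0.9373·(108.6² − 90.28²) = 1708 Pa.

ΔP = 1708 Pa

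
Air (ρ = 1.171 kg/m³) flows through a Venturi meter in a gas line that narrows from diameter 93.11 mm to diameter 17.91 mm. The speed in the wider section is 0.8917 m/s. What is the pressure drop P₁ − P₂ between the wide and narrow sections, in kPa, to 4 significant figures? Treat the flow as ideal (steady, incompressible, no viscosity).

ΔP ≈ 0.3396 kPa

By continuity, v₂ = v₁·A₁/A₂ = 0.8917·(68.09/2.519) = 24.10 m/s.
The pipe is horizontal, so Bernoulli reduces to P₁ + ½ρv₁² = P₂ + ½ρv₂².
P₁ − P₂ = ½·1.171·(24.10² − 0.8917²) = ½·1.171·580.0 = 339.6 Pa.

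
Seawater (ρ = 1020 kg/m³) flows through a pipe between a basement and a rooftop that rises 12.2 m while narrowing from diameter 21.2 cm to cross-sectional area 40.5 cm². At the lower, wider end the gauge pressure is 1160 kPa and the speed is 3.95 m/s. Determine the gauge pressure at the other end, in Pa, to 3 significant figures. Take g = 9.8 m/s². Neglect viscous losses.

By continuity, v₂ = v₁·A₁/A₂ = 3.95·(353/40.5) = 34.4 m/s.
Energy conservation along the streamline gives P₂ = P₁ − ½ρ(v₂² − v₁²) − ρg(h₂ − h₁).
P₂ = 1160000 + ½·1020·(3.95² − 34.4²) − 1020·9.8·(+12.2) = 1160000 + (-597000) − (122000) = 442000 Pa.

P₂ ≈ 442000 Pa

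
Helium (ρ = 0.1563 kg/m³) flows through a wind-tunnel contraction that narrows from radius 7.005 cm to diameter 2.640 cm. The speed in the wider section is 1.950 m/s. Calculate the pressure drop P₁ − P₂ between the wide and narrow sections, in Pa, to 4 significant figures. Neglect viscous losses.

235.4 Pa

Mass conservation (A₁v₁ = A₂v₂) gives v₂ = 1.950 × 154.2/5.474 = 54.92 m/s.
With no height change, Bernoulli's equation is P₁ + ½ρv₁² = P₂ + ½ρv₂².
P₁ − P₂ = ½·0.1563·(54.92² − 1.950²) = ½·0.1563·3012 = 235.4 Pa.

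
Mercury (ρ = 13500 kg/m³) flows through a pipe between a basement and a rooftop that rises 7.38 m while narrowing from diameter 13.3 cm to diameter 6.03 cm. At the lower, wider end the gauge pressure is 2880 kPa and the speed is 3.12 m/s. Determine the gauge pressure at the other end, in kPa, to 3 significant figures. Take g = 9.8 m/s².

414 kPa

By continuity, v₂ = v₁·A₁/A₂ = 3.12·(139/28.6) = 15.2 m/s.
Bernoulli: P₁ + ½ρv₁² + ρg h₁ = P₂ + ½ρv₂² + ρg h₂, so P₂ = P₁ + ½ρ(v₁² − v₂²) − ρg(h₂ − h₁).
P₂ = 2880000 + ½·13500·(3.12² − 15.2²) − 13500·9.8·(+7.38) = 2880000 + (-1490000) − (976000) = 414000 Pa.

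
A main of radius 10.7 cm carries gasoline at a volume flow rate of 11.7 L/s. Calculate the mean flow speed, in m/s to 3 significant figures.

v = 0.325 m/s

Q = 11.7 L/s = 0.0117 m³/s.
v = Q/A = 0.0117 / 0.0360 = 0.325 m/s.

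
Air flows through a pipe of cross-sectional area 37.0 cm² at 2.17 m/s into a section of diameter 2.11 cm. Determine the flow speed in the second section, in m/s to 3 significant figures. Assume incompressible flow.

Continuity gives A₁v₁ = A₂v₂, so v₂ = (37.0 cm²)/(3.50 cm²) × 2.17 m/s = 23.0 m/s.

v₂ = 23.0 m/s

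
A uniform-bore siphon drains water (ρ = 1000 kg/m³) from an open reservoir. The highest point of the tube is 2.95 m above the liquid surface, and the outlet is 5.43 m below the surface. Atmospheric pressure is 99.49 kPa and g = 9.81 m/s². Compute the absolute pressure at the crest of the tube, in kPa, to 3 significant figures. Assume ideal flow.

P_top ≈ 17.3 kPa

Bernoulli surface→outlet gives ½v² = g·h_out, so v = √(2·9.81·5.43) = 10.3 m/s.
With constant cross-section the crest speed equals v; applying Bernoulli from the surface up to the crest, P_top = P_atm − ½ρv² − ρg·h_top.
P_top = 99490 − ½·1000·10.3² − 1000·9.81·2.95 = 17300 Pa.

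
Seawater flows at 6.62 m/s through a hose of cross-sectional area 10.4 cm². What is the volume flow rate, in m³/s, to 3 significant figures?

Q = A·v = 0.00104 m² × 6.62 m/s = 0.00688 m³/s.

0.00688 m³/s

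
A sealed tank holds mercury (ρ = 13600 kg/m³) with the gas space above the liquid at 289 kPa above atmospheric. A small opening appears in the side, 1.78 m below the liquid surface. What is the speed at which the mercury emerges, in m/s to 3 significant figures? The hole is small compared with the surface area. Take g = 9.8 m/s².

v ≈ 8.80 m/s

Take point 1 at the surface (v₁ ≈ 0) and point 2 at the hole (at atmospheric pressure). Bernoulli: P₁ + ρg h = P_atm + ½ρv₂².
With P₁ − P_atm = 289000 Pa, v₂ = √(2gh + 2ΔP/ρ) = √(2·9.8·1.78 + 2·289000/13600) = 8.80 m/s.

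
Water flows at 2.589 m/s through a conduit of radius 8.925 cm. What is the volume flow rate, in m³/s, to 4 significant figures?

Q ≈ 0.06479 m³/s

Q = A·v = 0.02502 m² × 2.589 m/s = 0.06479 m³/s.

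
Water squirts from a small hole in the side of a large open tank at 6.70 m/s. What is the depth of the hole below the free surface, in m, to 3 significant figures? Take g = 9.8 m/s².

h ≈ 2.29 m

For a small hole in a large open tank, ½v² = gh, giving h = v²/(2g).
h = 6.70²/(2·9.8) = 44.9/19.60 = 2.29 m.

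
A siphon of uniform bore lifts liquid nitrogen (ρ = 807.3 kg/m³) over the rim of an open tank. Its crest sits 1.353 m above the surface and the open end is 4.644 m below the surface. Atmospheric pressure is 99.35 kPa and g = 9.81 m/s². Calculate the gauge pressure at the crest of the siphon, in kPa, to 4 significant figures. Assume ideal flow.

P_gauge ≈ -47.49 kPa

From the surface to the outlet (both open to atmosphere, surface at rest): v = √(2g·h_out) = √(2·9.81·4.644) = 9.545 m/s.
The bore is uniform, so the speed at the crest is the same v. Bernoulli surface→crest: P_atm = P_top + ½ρv² + ρg·h_top.
P_top = 99350 − ½·807.3·9.545² − 807.3·9.81·1.353 = 51860 Pa. So P_gauge = P_top − P_atm = -47490 Pa.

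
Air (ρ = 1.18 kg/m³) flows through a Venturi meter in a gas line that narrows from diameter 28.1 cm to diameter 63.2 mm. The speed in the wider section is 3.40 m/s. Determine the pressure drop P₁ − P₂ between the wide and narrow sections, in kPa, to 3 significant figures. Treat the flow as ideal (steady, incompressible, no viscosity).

ΔP ≈ 2.66 kPa

Continuity gives A₁v₁ = A₂v₂, so v₂ = (620 cm²)/(31.4 cm²) × 3.40 m/s = 67.2 m/s.
Along the horizontal streamline, P + ½ρv² is constant.
P₁ − P₂ = ½·1.18·(67.2² − 3.40²) = ½·1.18·4510 = 2660 Pa.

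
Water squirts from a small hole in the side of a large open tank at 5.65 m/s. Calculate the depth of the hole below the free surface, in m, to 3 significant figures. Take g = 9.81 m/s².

Torricelli: v = √(2gh), so h = v²/(2g).
h = 5.65²/(2·9.81) = 31.9/19.62 = 1.63 m.

h ≈ 1.63 m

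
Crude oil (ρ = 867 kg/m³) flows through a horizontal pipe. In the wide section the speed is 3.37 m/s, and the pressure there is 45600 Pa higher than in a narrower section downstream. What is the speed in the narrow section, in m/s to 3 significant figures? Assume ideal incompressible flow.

Horizontal Bernoulli: P₁ + ½ρv₁² = P₂ + ½ρv₂², so v₂² = v₁² + 2(P₁ − P₂)/ρ.
v₂ = √(3.37² + 2·45600/867) = √(11.4 + 105) = 10.8 m/s.

v₂ = 10.8 m/s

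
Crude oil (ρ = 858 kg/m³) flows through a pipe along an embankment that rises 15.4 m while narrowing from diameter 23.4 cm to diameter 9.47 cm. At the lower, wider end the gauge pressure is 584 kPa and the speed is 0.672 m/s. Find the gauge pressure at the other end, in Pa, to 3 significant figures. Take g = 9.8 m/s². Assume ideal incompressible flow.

P₂ ≈ 447000 Pa

Continuity gives A₁v₁ = A₂v₂, so v₂ = (430 cm²)/(70.4 cm²) × 0.672 m/s = 4.10 m/s.
Applying Bernoulli between the two ends and solving for P₂: P₂ = P₁ + ½ρ(v₁² − v₂²) − ρgΔh.
P₂ = 584000 + ½·858·(0.672² − 4.10²) − 858·9.8·(+15.4) = 584000 + (-7030) − (129000) = 447000 Pa.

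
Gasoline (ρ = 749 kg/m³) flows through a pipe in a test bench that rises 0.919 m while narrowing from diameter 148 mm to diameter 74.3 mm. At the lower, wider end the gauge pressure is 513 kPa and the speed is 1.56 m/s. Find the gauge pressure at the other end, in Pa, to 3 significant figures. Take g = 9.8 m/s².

P₂ ≈ 493000 Pa

The volume flow rate is constant, so v₂ = (A₁/A₂)v₁ = (172/43.4)·1.56 = 6.19 m/s.
Bernoulli: P₁ + ½ρv₁² + ρg h₁ = P₂ + ½ρv₂² + ρg h₂, so P₂ = P₁ + ½ρ(v₁² − v₂²) − ρg(h₂ − h₁).
P₂ = 513000 + ½·749·(1.56² − 6.19²) − 749·9.8·(+0.919) = 513000 + (-13400) − (6750) = 493000 Pa.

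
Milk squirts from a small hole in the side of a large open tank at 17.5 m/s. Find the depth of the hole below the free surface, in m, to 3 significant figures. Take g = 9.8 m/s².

Inverting v = √(2gh) gives h = v² / 2g.
h = 17.5²/(2·9.8) = 306/19.60 = 15.6 m.

h ≈ 15.6 m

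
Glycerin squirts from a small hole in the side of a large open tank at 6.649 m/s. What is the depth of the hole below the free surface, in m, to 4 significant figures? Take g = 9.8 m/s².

2.256 m

Torricelli: v = √(2gh), so h = v²/(2g).
h = 6.649²/(2·9.8) = 44.21/19.60 = 2.256 m.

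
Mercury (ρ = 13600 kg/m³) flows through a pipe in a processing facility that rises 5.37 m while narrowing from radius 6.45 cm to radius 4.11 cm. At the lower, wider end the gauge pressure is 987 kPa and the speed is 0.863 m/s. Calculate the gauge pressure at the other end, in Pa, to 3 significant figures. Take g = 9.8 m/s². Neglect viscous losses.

P₂ ≈ 246000 Pa

By continuity, v₂ = v₁·A₁/A₂ = 0.863·(131/53.1) = 2.13 m/s.
Bernoulli: P₁ + ½ρv₁² + ρg h₁ = P₂ + ½ρv₂² + ρg h₂, so P₂ = P₁ + ½ρ(v₁² − v₂²) − ρg(h₂ − h₁).
P₂ = 987000 + ½·13600·(0.863² − 2.13²) − 13600·9.8·(+5.37) = 987000 + (-25700) − (716000) = 246000 Pa.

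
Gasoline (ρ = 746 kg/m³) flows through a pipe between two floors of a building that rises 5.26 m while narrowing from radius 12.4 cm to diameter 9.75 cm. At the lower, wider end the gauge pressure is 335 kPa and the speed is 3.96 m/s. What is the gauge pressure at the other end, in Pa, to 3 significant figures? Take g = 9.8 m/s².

The volume flow rate is constant, so v₂ = (A₁/A₂)v₁ = (483/74.7)·3.96 = 25.6 m/s.
Energy conservation along the streamline gives P₂ = P₁ − ½ρ(v₂² − v₁²) − ρg(h₂ − h₁).
P₂ = 335000 + ½·746·(3.96² − 25.6²) − 746·9.8·(+5.26) = 335000 + (-239000) − (38500) = 57600 Pa.

P₂ ≈ 57600 Pa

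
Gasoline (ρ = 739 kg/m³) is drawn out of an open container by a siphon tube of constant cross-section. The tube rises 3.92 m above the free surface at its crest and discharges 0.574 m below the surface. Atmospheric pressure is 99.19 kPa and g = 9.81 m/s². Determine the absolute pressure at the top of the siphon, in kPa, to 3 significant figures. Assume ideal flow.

Bernoulli surface→outlet gives ½v² = g·h_out, so v = √(2·9.81·0.574) = 3.36 m/s.
Continuity keeps v the same throughout the tube; from surface to crest, P_atm + 0 = P_top + ½ρv² + ρg·h_top.
P_top = 99190 − ½·739·3.36² − 739·9.81·3.92 = 66600 Pa.

66.6 kPa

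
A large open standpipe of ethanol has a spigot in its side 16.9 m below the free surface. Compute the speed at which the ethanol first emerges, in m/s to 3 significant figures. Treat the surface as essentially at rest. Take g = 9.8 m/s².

v ≈ 18.2 m/s

With the surface at rest and both surface and jet at atmospheric pressure, Bernoulli gives ρg h = ½ρv², so v = √(2gh) = √(2·9.8·16.9) = 18.2 m/s.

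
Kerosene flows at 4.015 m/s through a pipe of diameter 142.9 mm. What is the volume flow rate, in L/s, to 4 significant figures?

Q ≈ 64.39 L/s

Q = A·v = 0.01604 m² × 4.015 m/s = 0.06439 m³/s.
Converting: 0.06439 m³/s × 1000 = 64.39 L/s.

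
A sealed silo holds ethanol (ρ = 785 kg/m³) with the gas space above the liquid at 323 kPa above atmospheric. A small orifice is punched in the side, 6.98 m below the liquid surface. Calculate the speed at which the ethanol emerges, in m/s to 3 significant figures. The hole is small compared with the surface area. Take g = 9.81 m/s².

v = 31.0 m/s

Take point 1 at the surface (v₁ ≈ 0) and point 2 at the hole (at atmospheric pressure). Bernoulli: P₁ + ρg h = P_atm + ½ρv₂².
With P₁ − P_atm = 323000 Pa, v₂ = √(2gh + 2ΔP/ρ) = √(2·9.81·6.98 + 2·323000/785) = 31.0 m/s.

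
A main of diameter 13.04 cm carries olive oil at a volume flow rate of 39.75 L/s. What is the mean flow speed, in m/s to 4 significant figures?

v ≈ 2.976 m/s

Q = 39.75 L/s = 0.03975 m³/s.
v = Q/A = 0.03975 / 0.01336 = 2.976 m/s.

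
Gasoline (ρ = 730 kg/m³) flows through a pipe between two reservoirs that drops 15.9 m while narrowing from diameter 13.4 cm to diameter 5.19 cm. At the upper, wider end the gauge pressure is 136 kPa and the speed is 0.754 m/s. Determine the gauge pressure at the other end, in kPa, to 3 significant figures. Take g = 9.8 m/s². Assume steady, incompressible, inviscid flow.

P₂ ≈ 241 kPa

By continuity, v₂ = v₁·A₁/A₂ = 0.754·(141/21.2) = 5.03 m/s.
Bernoulli: P₁ + ½ρv₁² + ρg h₁ = P₂ + ½ρv₂² + ρg h₂, so P₂ = P₁ + ½ρ(v₁² − v₂²) − ρg(h₂ − h₁).
P₂ = 136000 + ½·730·(0.754² − 5.03²) − 730·9.8·(−15.9) = 136000 + (-9010) − (-114000) = 241000 Pa.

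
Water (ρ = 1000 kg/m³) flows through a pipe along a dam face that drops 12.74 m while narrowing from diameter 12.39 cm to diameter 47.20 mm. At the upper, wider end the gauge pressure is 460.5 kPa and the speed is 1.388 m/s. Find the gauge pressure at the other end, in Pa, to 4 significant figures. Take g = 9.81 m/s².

Continuity gives A₁v₁ = A₂v₂, so v₂ = (120.6 cm²)/(17.50 cm²) × 1.388 m/s = 9.564 m/s.
Applying Bernoulli between the two ends and solving for P₂: P₂ = P₁ + ½ρ(v₁² − v₂²) − ρgΔh.
P₂ = 460500 + ½·1000·(1.388² − 9.564²) − 1000·9.81·(−12.74) = 460500 + (-44770) − (-125000) = 540700 Pa.

540700 Pa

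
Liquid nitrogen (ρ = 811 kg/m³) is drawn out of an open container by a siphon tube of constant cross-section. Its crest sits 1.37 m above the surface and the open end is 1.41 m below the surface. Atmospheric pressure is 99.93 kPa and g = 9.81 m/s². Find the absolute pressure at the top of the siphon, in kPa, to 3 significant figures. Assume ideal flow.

P_top = 77.8 kPa

Bernoulli surface→outlet gives ½v² = g·h_out, so v = √(2·9.81·1.41) = 5.26 m/s.
The bore is uniform, so the speed at the crest is the same v. Bernoulli surface→crest: P_atm = P_top + ½ρv² + ρg·h_top.
P_top = 99930 − ½·811·5.26² − 811·9.81·1.37 = 77800 Pa.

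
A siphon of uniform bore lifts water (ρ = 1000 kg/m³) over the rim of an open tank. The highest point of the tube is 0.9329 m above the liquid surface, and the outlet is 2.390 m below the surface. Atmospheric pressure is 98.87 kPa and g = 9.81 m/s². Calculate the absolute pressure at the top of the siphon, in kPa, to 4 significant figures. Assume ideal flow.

P_top = 66.27 kPa

The outlet speed comes from Torricelli: v = √(2g·2.390) = 6.848 m/s.
The bore is uniform, so the speed at the crest is the same v. Bernoulli surface→crest: P_atm = P_top + ½ρv² + ρg·h_top.
P_top = 98870 − ½·1000·6.848² − 1000·9.81·0.9329 = 66270 Pa.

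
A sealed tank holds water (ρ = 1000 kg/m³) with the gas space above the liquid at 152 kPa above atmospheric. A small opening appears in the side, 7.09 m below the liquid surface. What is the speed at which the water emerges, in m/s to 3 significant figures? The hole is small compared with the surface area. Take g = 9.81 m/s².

Take point 1 at the surface (v₁ ≈ 0) and point 2 at the hole (at atmospheric pressure). Bernoulli: P₁ + ρg h = P_atm + ½ρv₂².
With P₁ − P_atm = 152000 Pa, v₂ = √(2gh + 2ΔP/ρ) = √(2·9.81·7.09 + 2·152000/1000) = 21.1 m/s.

v = 21.1 m/s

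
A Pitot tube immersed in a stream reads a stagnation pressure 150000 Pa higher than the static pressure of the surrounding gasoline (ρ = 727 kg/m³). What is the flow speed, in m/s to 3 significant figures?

v = 20.3 m/s

The dynamic pressure equals the rise in static pressure at the stagnation point: ΔP = ½ρv².
v = √(2ΔP/ρ) = √(2·150000/727) = 20.3 m/s.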